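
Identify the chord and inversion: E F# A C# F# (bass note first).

F# minor seventh, third inversion

The pitch classes E, F#, A, C# arrange in thirds as F#–A–C#–E: an F# minor seventh chord.
With the seventh (E) in the bass, the chord is in third inversion (figured bass 4/2).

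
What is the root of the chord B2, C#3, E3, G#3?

C#

The distinct letter names are B, C#, E, G#. Arranged as a stack of thirds they read C#–E–G#–B, so C# is the root (a C# minor seventh chord).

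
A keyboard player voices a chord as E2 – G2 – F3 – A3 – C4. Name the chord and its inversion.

The distinct note names are E, G, F, A, C. Stacked in thirds they read F–A–C–E–G, which is a major ninth chord on F.
E is the seventh of F major ninth; seventh in the bass means third inversion.

F major ninth, third inversion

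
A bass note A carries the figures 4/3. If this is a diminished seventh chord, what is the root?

D#

The figures 4/3 mean the fifth of the chord is in the bass. If A is the fifth of a diminished seventh chord, the root is D# (chord tones D#–F#–A–C).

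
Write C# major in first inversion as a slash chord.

C#M/E#

First inversion of C# major has the third (E#) in the bass. As a slash chord: C#M/E#.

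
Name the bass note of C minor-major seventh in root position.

The root of C minor-major seventh (C–Eb–G–B) is C; that is the bass in root position.

C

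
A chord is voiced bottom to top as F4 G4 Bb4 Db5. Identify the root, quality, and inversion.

The distinct note names are F, G, Bb, Db. Stacked in thirds they read G–Bb–Db–F, which is a half-diminished seventh chord on G.
With the seventh (F) in the bass, the chord is in third inversion (figured bass 4/2).

G half-diminished seventh, third inversion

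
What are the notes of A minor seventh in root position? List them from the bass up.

A, C, E, G

Spelling A minor seventh: A–C–E–G. In root position the root is bass, giving A, C, E, G from the bottom.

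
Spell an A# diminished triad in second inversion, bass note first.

E, A#, C#

The chord tones are A#–C#–E. With the fifth (E) lowest for second inversion: E, A#, C#.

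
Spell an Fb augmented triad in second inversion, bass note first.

C, Fb, Ab

Spelling Fb augmented: Fb–Ab–C. In second inversion the fifth is bass, giving C, Fb, Ab from the bottom.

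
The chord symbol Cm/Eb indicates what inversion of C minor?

first inversion

Cm/Eb means C minor with Eb in the bass. Eb is the third of C minor (C–Eb–G), so this is first inversion.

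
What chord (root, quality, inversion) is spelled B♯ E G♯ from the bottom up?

The distinct note names are B#, E, G#. Stacked in thirds they read E–G#–B#, which is an augmented triad on E.
The lowest note is B#, the fifth of the chord, so this is second inversion (figured bass 6/4).

E augmented, second inversion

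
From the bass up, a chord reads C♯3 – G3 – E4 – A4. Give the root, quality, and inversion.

A dominant seventh, first inversion

Reducing to letter names: C#, G, E, A. These stack in thirds as A–C#–E–G — an A dominant seventh chord.
With the third (C#) in the bass, the chord is in first inversion (figured bass 6/5).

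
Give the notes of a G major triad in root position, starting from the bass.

G, B, D

G major is G–B–D. Root position puts the root (G) in the bass, with the remaining tones above: G, B, D.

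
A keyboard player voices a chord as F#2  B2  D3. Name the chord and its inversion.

B minor, second inversion

Reducing to letter names: F#, B, D. These stack in thirds as B–D–F# — a B minor triad.
The lowest note is F#, the fifth of the chord, so this is second inversion (figured bass 6/4).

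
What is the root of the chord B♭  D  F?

Bb, D, F are the tones of a Bb major triad (Bb–D–F), making Bb the root.

Bb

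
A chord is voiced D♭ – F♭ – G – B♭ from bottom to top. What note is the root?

G

Db, Fb, G, Bb are the tones of a G diminished seventh chord (G–Bb–Db–Fb), making G the root.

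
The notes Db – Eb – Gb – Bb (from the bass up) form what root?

Eb

The distinct letter names are Db, Eb, Gb, Bb. Arranged as a stack of thirds they read Eb–Gb–Bb–Db, so Eb is the root (an Eb minor seventh chord).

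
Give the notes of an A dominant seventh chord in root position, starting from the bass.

The chord tones are A–C#–E–G. With the root (A) lowest for root position: A, C#, E, G.

A, C#, E, G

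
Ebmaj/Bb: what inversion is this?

second inversion

Ebmaj/Bb means Eb major with Bb in the bass. Bb is the fifth of Eb major (Eb–G–Bb), so this is second inversion.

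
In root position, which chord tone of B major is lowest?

B

B major is B–D#–F#. Root position places the root in the bass: B.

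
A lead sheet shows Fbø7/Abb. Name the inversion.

Fbø7/Abb means Fb half-diminished seventh with Abb in the bass. Abb is the third of Fb half-diminished seventh (Fb–Abb–Cbb–Ebb), so this is first inversion.

first inversion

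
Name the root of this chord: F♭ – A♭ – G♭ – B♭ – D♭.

Fb, Ab, Gb, Bb, Db are the tones of a Gb dominant ninth chord (Gb–Bb–Db–Fb–Ab), making Gb the root.

Gb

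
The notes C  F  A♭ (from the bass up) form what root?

Reordering C, F, Ab into stacked thirds gives F–Ab–C; the bottom of that stack, F, is the root.

F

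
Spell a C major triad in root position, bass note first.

C major is C–E–G. Root position puts the root (C) in the bass, with the remaining tones above: C, E, G.

C, E, G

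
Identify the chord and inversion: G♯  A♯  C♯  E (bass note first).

A# half-diminished seventh, third inversion

The distinct note names are G#, A#, C#, E. Stacked in thirds they read A#–C#–E–G#, which is a half-diminished seventh chord on A#.
With the seventh (G#) in the bass, the chord is in third inversion (figured bass 4/2).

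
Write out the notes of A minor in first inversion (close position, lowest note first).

C, E, A

A minor is A–C–E. First inversion puts the third (C) in the bass, with the remaining tones above: C, E, A.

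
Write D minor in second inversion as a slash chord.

Dm/A

Second inversion of D minor has the fifth (A) in the bass. As a slash chord: Dm/A.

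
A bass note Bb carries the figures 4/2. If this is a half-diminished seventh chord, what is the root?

C

The figures 4/2 mean the seventh of the chord is in the bass. If Bb is the seventh of a half-diminished seventh chord, the root is C (chord tones C–Eb–Gb–Bb).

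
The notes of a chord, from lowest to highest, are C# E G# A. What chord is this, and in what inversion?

The distinct note names are C#, E, G#, A. Stacked in thirds they read A–C#–E–G#, which is a major seventh chord on A.
The lowest note is C#, the third of the chord, so this is first inversion (figured bass 6/5).

A major seventh, first inversion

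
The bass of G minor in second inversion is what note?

The fifth of G minor (G–Bb–D) is D; that is the bass in second inversion.

D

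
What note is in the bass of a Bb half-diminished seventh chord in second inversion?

The fifth of Bb half-diminished seventh (Bb–Db–Fb–Ab) is Fb; that is the bass in second inversion.

Fb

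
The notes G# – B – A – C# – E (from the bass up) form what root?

The distinct letter names are G#, B, A, C#, E. Arranged as a stack of thirds they read A–C#–E–G#–B, so A is the root (an A major ninth chord).

A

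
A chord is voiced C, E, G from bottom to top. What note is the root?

The distinct letter names are C, E, G. Arranged as a stack of thirds they read C–E–G, so C is the root (a C major triad).

C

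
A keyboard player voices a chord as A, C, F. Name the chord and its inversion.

F major, first inversion

The distinct note names are A, C, F. Stacked in thirds they read F–A–C, which is a major triad on F.
A is the third of F major; third in the bass means first inversion (figured bass 6).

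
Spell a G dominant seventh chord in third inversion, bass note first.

F, G, B, D

G dominant seventh is G–B–D–F. Third inversion puts the seventh (F) in the bass, with the remaining tones above: F, G, B, D.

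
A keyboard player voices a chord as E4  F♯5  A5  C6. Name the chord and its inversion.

Reducing to letter names: E, F#, A, C. These stack in thirds as F#–A–C–E — an F# half-diminished seventh chord.
The lowest note is E, the seventh of the chord, so this is third inversion (figured bass 4/2).

F# half-diminished seventh, third inversion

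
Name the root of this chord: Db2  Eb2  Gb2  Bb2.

Eb

Reordering Db, Eb, Gb, Bb into stacked thirds gives Eb–Gb–Bb–Db; the bottom of that stack, Eb, is the root.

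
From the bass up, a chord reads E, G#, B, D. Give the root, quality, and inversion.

E dominant seventh, root position

The distinct note names are E, G#, B, D. Stacked in thirds they read E–G#–B–D, which is a dominant seventh chord on E.
E is the root of E dominant seventh; root in the bass means root position (figured bass 7).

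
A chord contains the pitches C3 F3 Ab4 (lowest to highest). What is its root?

F

C, F, Ab are the tones of an F minor triad (F–Ab–C), making F the root.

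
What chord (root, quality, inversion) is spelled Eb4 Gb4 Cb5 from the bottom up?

The distinct note names are Eb, Gb, Cb. Stacked in thirds they read Cb–Eb–Gb, which is a major triad on Cb.
Eb is the third of Cb major; third in the bass means first inversion (figured bass 6).

Cb major, first inversion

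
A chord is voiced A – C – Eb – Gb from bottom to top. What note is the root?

A, C, Eb, Gb are the tones of an A diminished seventh chord (A–C–Eb–Gb), making A the root.

A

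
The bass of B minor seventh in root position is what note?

The root of B minor seventh (B–D–F#–A) is B; that is the bass in root position.

B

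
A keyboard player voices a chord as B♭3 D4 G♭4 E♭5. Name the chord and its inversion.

The pitch classes Bb, D, Gb, Eb arrange in thirds as Eb–Gb–Bb–D: an Eb minor-major seventh chord.
With the fifth (Bb) in the bass, the chord is in second inversion (figured bass 4/3).

Eb minor-major seventh, second inversion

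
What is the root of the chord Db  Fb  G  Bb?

Reordering Db, Fb, G, Bb into stacked thirds gives G–Bb–Db–Fb; the bottom of that stack, G, is the root.

G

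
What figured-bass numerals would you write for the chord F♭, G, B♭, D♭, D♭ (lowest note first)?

The notes Fb, G, Bb, Db stack in thirds as G–Bb–Db–Fb — a G diminished seventh chord. The bass Fb is the seventh, so this is third inversion: figured 4/2.

4/2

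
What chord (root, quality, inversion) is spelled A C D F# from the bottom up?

D dominant seventh, second inversion

Reducing to letter names: A, C, D, F#. These stack in thirds as D–F#–A–C — a D dominant seventh chord.
With the fifth (A) in the bass, the chord is in second inversion (figured bass 4/3).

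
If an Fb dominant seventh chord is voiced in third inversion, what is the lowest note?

Ebb

The seventh of Fb dominant seventh (Fb–Ab–Cb–Ebb) is Ebb; that is the bass in third inversion.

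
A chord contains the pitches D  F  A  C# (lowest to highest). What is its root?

D

The distinct letter names are D, F, A, C#. Arranged as a stack of thirds they read D–F–A–C#, so D is the root (a D minor-major seventh chord).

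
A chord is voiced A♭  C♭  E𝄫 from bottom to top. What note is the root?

Ab

Ab, Cb, Ebb are the tones of an Ab diminished triad (Ab–Cb–Ebb), making Ab the root.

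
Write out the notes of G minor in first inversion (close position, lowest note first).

Bb, D, G

G minor is G–Bb–D. First inversion puts the third (Bb) in the bass, with the remaining tones above: Bb, D, G.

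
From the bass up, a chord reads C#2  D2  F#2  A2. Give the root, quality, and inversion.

D major seventh, third inversion

The distinct note names are C#, D, F#, A. Stacked in thirds they read D–F#–A–C#, which is a major seventh chord on D.
With the seventh (C#) in the bass, the chord is in third inversion (figured bass 4/2).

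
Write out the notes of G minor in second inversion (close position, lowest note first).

The chord tones are G–Bb–D. With the fifth (D) lowest for second inversion: D, G, Bb.

D, G, Bb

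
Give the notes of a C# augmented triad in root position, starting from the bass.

C#, E#, G##

Spelling C# augmented: C#–E#–G##. In root position the root is bass, giving C#, E#, G## from the bottom.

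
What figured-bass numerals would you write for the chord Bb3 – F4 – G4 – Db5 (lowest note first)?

6/5

The notes Bb, F, G, Db stack in thirds as G–Bb–Db–F — a G half-diminished seventh chord. The bass Bb is the third, so this is first inversion: figured 6/5.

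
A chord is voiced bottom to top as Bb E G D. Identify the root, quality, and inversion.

Reducing to letter names: Bb, E, G, D. These stack in thirds as E–G–Bb–D — an E half-diminished seventh chord.
Bb is the fifth of E half-diminished seventh; fifth in the bass means second inversion (figured bass 4/3).

E half-diminished seventh, second inversion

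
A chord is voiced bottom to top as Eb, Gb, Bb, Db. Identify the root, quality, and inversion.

Eb minor seventh, root position

Reducing to letter names: Eb, Gb, Bb, Db. These stack in thirds as Eb–Gb–Bb–Db — an Eb minor seventh chord.
The lowest note is Eb, the root of the chord, so this is root position (figured bass 7).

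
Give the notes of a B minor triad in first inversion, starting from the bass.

The chord tones are B–D–F#. With the third (D) lowest for first inversion: D, F#, B.

D, F#, B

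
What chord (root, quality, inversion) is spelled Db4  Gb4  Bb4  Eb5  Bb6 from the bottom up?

Eb minor seventh, third inversion

Reducing to letter names: Db, Gb, Bb, Eb. These stack in thirds as Eb–Gb–Bb–Db — an Eb minor seventh chord.
Db is the seventh of Eb minor seventh; seventh in the bass means third inversion (figured bass 4/2).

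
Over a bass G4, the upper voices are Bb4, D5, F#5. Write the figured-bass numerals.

7

The notes G, Bb, D, F# stack in thirds as G–Bb–D–F# — a G minor-major seventh chord. The bass G is the root, so this is root position: figured 7.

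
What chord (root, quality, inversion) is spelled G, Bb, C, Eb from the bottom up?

C minor seventh, second inversion

Reducing to letter names: G, Bb, C, Eb. These stack in thirds as C–Eb–G–Bb — a C minor seventh chord.
With the fifth (G) in the bass, the chord is in second inversion (figured bass 4/3).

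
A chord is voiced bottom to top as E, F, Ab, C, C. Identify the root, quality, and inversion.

Reducing to letter names: E, F, Ab, C. These stack in thirds as F–Ab–C–E — an F minor-major seventh chord.
With the seventh (E) in the bass, the chord is in third inversion (figured bass 4/2).

F minor-major seventh, third inversion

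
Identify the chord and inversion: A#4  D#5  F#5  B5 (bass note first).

B major seventh, third inversion

Reducing to letter names: A#, D#, F#, B. These stack in thirds as B–D#–F#–A# — a B major seventh chord.
With the seventh (A#) in the bass, the chord is in third inversion (figured bass 4/2).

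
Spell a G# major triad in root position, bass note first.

G#, B#, D#

Spelling G# major: G#–B#–D#. In root position the root is bass, giving G#, B#, D# from the bottom.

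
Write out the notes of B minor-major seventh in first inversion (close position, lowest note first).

D, F#, A#, B

The chord tones are B–D–F#–A#. With the third (D) lowest for first inversion: D, F#, A#, B.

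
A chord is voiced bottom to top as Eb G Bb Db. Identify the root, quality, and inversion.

Eb dominant seventh, root position

The distinct note names are Eb, G, Bb, Db. Stacked in thirds they read Eb–G–Bb–Db, which is a dominant seventh chord on Eb.
With the root (Eb) in the bass, the chord is in root position (figured bass 7).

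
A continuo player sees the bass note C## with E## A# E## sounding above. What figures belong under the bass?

The notes C##, E##, A# stack in thirds as A#–C##–E## — an A# augmented triad. The bass C## is the third, so this is first inversion: figured 6.

6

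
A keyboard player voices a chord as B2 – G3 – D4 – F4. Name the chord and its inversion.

Reducing to letter names: B, G, D, F. These stack in thirds as G–B–D–F — a G dominant seventh chord.
The lowest note is B, the third of the chord, so this is first inversion (figured bass 6/5).

G dominant seventh, first inversion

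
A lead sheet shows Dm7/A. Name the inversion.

second inversion

Dm7/A means D minor seventh with A in the bass. A is the fifth of D minor seventh (D–F–A–C), so this is second inversion.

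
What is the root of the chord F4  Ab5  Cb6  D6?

The distinct letter names are F, Ab, Cb, D. Arranged as a stack of thirds they read D–F–Ab–Cb, so D is the root (a D diminished seventh chord).

D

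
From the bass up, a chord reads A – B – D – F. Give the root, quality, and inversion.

The distinct note names are A, B, D, F. Stacked in thirds they read B–D–F–A, which is a half-diminished seventh chord on B.
The lowest note is A, the seventh of the chord, so this is third inversion (figured bass 4/2).

B half-diminished seventh, third inversion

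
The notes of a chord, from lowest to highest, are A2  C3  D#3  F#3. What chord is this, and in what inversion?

D# diminished seventh, second inversion

Reducing to letter names: A, C, D#, F#. These stack in thirds as D#–F#–A–C — a D# diminished seventh chord.
With the fifth (A) in the bass, the chord is in second inversion (figured bass 4/3).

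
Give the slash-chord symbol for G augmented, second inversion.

Second inversion of G augmented has the fifth (D#) in the bass. As a slash chord: Gaug/D#.

Gaug/D#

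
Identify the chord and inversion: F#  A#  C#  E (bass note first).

The distinct note names are F#, A#, C#, E. Stacked in thirds they read F#–A#–C#–E, which is a dominant seventh chord on F#.
F# is the root of F# dominant seventh; root in the bass means root position (figured bass 7).

F# dominant seventh, root position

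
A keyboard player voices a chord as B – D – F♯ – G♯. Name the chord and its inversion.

G# half-diminished seventh, first inversion

Reducing to letter names: B, D, F#, G#. These stack in thirds as G#–B–D–F# — a G# half-diminished seventh chord.
The lowest note is B, the third of the chord, so this is first inversion (figured bass 6/5).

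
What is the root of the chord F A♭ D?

D

The distinct letter names are F, Ab, D. Arranged as a stack of thirds they read D–F–Ab, so D is the root (a D diminished triad).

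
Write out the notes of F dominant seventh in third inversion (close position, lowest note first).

The chord tones are F–A–C–Eb. With the seventh (Eb) lowest for third inversion: Eb, F, A, C.

Eb, F, A, C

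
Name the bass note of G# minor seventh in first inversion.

The third of G# minor seventh (G#–B–D#–F#) is B; that is the bass in first inversion.

B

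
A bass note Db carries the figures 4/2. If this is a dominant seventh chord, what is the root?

The figures 4/2 mean the seventh of the chord is in the bass. If Db is the seventh of a dominant seventh chord, the root is Eb (chord tones Eb–G–Bb–Db).

Eb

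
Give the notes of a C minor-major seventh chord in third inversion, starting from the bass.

B, C, Eb, G

The chord tones are C–Eb–G–B. With the seventh (B) lowest for third inversion: B, C, Eb, G.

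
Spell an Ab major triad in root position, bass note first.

Ab, C, Eb

The chord tones are Ab–C–Eb. With the root (Ab) lowest for root position: Ab, C, Eb.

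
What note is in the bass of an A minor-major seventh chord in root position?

A

The root of A minor-major seventh (A–C–E–G#) is A; that is the bass in root position.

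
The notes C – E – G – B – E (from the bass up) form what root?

The distinct letter names are C, E, G, B. Arranged as a stack of thirds they read C–E–G–B, so C is the root (a C major seventh chord).

C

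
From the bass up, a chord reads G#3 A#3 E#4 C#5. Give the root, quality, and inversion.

A# minor seventh, third inversion

Reducing to letter names: G#, A#, E#, C#. These stack in thirds as A#–C#–E#–G# — an A# minor seventh chord.
With the seventh (G#) in the bass, the chord is in third inversion (figured bass 4/2).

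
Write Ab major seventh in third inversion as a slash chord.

Third inversion of Ab major seventh has the seventh (G) in the bass. As a slash chord: Abmaj7/G.

Abmaj7/G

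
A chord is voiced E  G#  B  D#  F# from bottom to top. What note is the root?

Reordering E, G#, B, D#, F# into stacked thirds gives E–G#–B–D#–F#; the bottom of that stack, E, is the root.

E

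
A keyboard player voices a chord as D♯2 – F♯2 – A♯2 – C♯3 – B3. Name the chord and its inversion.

The distinct note names are D#, F#, A#, C#, B. Stacked in thirds they read B–D#–F#–A#–C#, which is a major ninth chord on B.
With the third (D#) in the bass, the chord is in first inversion.

B major ninth, first inversion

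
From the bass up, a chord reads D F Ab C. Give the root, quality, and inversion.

D half-diminished seventh, root position

Reducing to letter names: D, F, Ab, C. These stack in thirds as D–F–Ab–C — a D half-diminished seventh chord.
With the root (D) in the bass, the chord is in root position (figured bass 7).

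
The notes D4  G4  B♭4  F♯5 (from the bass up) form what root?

G

Reordering D, G, Bb, F# into stacked thirds gives G–Bb–D–F#; the bottom of that stack, G, is the root.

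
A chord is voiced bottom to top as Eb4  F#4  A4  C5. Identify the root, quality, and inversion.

Reducing to letter names: Eb, F#, A, C. These stack in thirds as F#–A–C–Eb — an F# diminished seventh chord.
The lowest note is Eb, the seventh of the chord, so this is third inversion (figured bass 4/2).

F# diminished seventh, third inversion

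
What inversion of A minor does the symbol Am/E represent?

Am/E means A minor with E in the bass. E is the fifth of A minor (A–C–E), so this is second inversion.

second inversion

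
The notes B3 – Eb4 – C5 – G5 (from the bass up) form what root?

C

The distinct letter names are B, Eb, C, G. Arranged as a stack of thirds they read C–Eb–G–B, so C is the root (a C minor-major seventh chord).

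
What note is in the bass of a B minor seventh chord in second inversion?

F#

In second inversion the fifth is lowest. For B minor seventh (B–D–F#–A) that is F#.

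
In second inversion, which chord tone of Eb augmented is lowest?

Eb augmented is Eb–G–B. Second inversion places the fifth in the bass: B.

B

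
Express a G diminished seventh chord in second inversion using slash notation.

Gdim7/Db

Second inversion of G diminished seventh has the fifth (Db) in the bass. As a slash chord: Gdim7/Db.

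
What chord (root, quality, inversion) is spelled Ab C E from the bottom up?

The pitch classes Ab, C, E arrange in thirds as Ab–C–E: an Ab augmented triad.
With the root (Ab) in the bass, the chord is in root position (figured bass 5/3).

Ab augmented, root position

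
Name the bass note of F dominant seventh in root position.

In root position the root is lowest. For F dominant seventh (F–A–C–Eb) that is F.

F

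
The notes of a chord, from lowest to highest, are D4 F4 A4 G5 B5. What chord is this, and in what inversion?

G dominant ninth, second inversion

The distinct note names are D, F, A, G, B. Stacked in thirds they read G–B–D–F–A, which is a dominant ninth chord on G.
The lowest note is D, the fifth of the chord, so this is second inversion.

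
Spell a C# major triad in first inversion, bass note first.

E#, G#, C#

The chord tones are C#–E#–G#. With the third (E#) lowest for first inversion: E#, G#, C#.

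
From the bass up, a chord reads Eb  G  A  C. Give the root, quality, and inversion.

The distinct note names are Eb, G, A, C. Stacked in thirds they read A–C–Eb–G, which is a half-diminished seventh chord on A.
The lowest note is Eb, the fifth of the chord, so this is second inversion (figured bass 4/3).

A half-diminished seventh, second inversion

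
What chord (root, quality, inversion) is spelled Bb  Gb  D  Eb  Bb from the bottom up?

Reducing to letter names: Bb, Gb, D, Eb. These stack in thirds as Eb–Gb–Bb–D — an Eb minor-major seventh chord.
With the fifth (Bb) in the bass, the chord is in second inversion (figured bass 4/3).

Eb minor-major seventh, second inversion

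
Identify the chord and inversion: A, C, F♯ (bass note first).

F# diminished, first inversion

The distinct note names are A, C, F#. Stacked in thirds they read F#–A–C, which is a diminished triad on F#.
The lowest note is A, the third of the chord, so this is first inversion (figured bass 6).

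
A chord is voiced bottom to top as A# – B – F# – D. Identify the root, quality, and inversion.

The distinct note names are A#, B, F#, D. Stacked in thirds they read B–D–F#–A#, which is a minor-major seventh chord on B.
With the seventh (A#) in the bass, the chord is in third inversion (figured bass 4/2).

B minor-major seventh, third inversion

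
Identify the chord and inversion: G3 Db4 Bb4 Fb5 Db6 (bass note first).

The pitch classes G, Db, Bb, Fb arrange in thirds as G–Bb–Db–Fb: a G diminished seventh chord.
The lowest note is G, the root of the chord, so this is root position (figured bass 7).

G diminished seventh, root position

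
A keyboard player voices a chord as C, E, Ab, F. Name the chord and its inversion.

F minor-major seventh, second inversion

The distinct note names are C, E, Ab, F. Stacked in thirds they read F–Ab–C–E, which is a minor-major seventh chord on F.
The lowest note is C, the fifth of the chord, so this is second inversion (figured bass 4/3).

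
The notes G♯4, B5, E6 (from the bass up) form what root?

The distinct letter names are G#, B, E. Arranged as a stack of thirds they read E–G#–B, so E is the root (an E major triad).

E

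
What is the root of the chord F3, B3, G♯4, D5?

Reordering F, B, G#, D into stacked thirds gives G#–B–D–F; the bottom of that stack, G#, is the root.

G#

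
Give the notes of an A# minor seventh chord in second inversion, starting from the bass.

E#, G#, A#, C#

Spelling A# minor seventh: A#–C#–E#–G#. In second inversion the fifth is bass, giving E#, G#, A#, C# from the bottom.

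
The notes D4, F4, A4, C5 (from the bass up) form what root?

D, F, A, C are the tones of a D minor seventh chord (D–F–A–C), making D the root.

D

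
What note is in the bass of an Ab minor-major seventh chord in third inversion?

G

The seventh of Ab minor-major seventh (Ab–Cb–Eb–G) is G; that is the bass in third inversion.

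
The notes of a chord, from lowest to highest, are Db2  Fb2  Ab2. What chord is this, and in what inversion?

Reducing to letter names: Db, Fb, Ab. These stack in thirds as Db–Fb–Ab — a Db minor triad.
The lowest note is Db, the root of the chord, so this is root position (figured bass 5/3).

Db minor, root position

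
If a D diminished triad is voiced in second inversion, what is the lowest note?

The fifth of D diminished (D–F–Ab) is Ab; that is the bass in second inversion.

Ab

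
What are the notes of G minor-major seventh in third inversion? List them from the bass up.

F#, G, Bb, D

The chord tones are G–Bb–D–F#. With the seventh (F#) lowest for third inversion: F#, G, Bb, D.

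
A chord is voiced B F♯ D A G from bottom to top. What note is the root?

G

The distinct letter names are B, F#, D, A, G. Arranged as a stack of thirds they read G–B–D–F#–A, so G is the root (a G major ninth chord).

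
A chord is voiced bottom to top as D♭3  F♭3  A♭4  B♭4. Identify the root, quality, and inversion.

The distinct note names are Db, Fb, Ab, Bb. Stacked in thirds they read Bb–Db–Fb–Ab, which is a half-diminished seventh chord on Bb.
The lowest note is Db, the third of the chord, so this is first inversion (figured bass 6/5).

Bb half-diminished seventh, first inversion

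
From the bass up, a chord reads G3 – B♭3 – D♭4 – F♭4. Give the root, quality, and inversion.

G diminished seventh, root position

The distinct note names are G, Bb, Db, Fb. Stacked in thirds they read G–Bb–Db–Fb, which is a diminished seventh chord on G.
The lowest note is G, the root of the chord, so this is root position (figured bass 7).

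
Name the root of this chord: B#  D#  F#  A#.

B#

B#, D#, F#, A# are the tones of a B# half-diminished seventh chord (B#–D#–F#–A#), making B# the root.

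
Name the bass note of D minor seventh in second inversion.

In second inversion the fifth is lowest. For D minor seventh (D–F–A–C) that is A.

A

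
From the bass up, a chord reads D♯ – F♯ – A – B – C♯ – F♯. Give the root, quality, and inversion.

B dominant ninth, first inversion

The distinct note names are D#, F#, A, B, C#. Stacked in thirds they read B–D#–F#–A–C#, which is a dominant ninth chord on B.
The lowest note is D#, the third of the chord, so this is first inversion.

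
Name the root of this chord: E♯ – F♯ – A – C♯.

The distinct letter names are E#, F#, A, C#. Arranged as a stack of thirds they read F#–A–C#–E#, so F# is the root (an F# minor-major seventh chord).

F#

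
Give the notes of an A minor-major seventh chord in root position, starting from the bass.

A, C, E, G#

The chord tones are A–C–E–G#. With the root (A) lowest for root position: A, C, E, G#.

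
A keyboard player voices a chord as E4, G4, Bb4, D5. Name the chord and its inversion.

The distinct note names are E, G, Bb, D. Stacked in thirds they read E–G–Bb–D, which is a half-diminished seventh chord on E.
E is the root of E half-diminished seventh; root in the bass means root position (figured bass 7).

E half-diminished seventh, root position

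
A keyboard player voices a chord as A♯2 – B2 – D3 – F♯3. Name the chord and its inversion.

Reducing to letter names: A#, B, D, F#. These stack in thirds as B–D–F#–A# — a B minor-major seventh chord.
A# is the seventh of B minor-major seventh; seventh in the bass means third inversion (figured bass 4/2).

B minor-major seventh, third inversion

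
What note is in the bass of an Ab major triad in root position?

Ab

In root position the root is lowest. For Ab major (Ab–C–Eb) that is Ab.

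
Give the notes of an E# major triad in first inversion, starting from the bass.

G##, B#, E#

Spelling E# major: E#–G##–B#. In first inversion the third is bass, giving G##, B#, E# from the bottom.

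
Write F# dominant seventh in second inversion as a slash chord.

Second inversion of F# dominant seventh has the fifth (C#) in the bass. As a slash chord: F#7/C#.

F#7/C#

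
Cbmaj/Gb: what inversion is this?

Cbmaj/Gb means Cb major with Gb in the bass. Gb is the fifth of Cb major (Cb–Eb–Gb), so this is second inversion.

second inversion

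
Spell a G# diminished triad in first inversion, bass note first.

Spelling G# diminished: G#–B–D. In first inversion the third is bass, giving B, D, G# from the bottom.

B, D, G#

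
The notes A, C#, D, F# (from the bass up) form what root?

D

Reordering A, C#, D, F# into stacked thirds gives D–F#–A–C#; the bottom of that stack, D, is the root.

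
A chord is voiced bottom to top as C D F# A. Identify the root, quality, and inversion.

The pitch classes C, D, F#, A arrange in thirds as D–F#–A–C: a D dominant seventh chord.
With the seventh (C) in the bass, the chord is in third inversion (figured bass 4/2).

D dominant seventh, third inversion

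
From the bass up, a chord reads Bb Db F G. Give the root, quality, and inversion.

The distinct note names are Bb, Db, F, G. Stacked in thirds they read G–Bb–Db–F, which is a half-diminished seventh chord on G.
Bb is the third of G half-diminished seventh; third in the bass means first inversion (figured bass 6/5).

G half-diminished seventh, first inversion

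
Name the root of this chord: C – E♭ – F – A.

Reordering C, Eb, F, A into stacked thirds gives F–A–C–Eb; the bottom of that stack, F, is the root.

F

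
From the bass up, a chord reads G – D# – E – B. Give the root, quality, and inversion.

The distinct note names are G, D#, E, B. Stacked in thirds they read E–G–B–D#, which is a minor-major seventh chord on E.
The lowest note is G, the third of the chord, so this is first inversion (figured bass 6/5).

E minor-major seventh, first inversion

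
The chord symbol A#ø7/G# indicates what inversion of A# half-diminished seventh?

A#ø7/G# means A# half-diminished seventh with G# in the bass. G# is the seventh of A# half-diminished seventh (A#–C#–E–G#), so this is third inversion.

third inversion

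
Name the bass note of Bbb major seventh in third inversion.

The seventh of Bbb major seventh (Bbb–Db–Fb–Ab) is Ab; that is the bass in third inversion.

Ab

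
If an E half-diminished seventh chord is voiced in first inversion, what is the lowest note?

G

The third of E half-diminished seventh (E–G–Bb–D) is G; that is the bass in first inversion.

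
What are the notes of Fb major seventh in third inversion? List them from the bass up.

Eb, Fb, Ab, Cb

Fb major seventh is Fb–Ab–Cb–Eb. Third inversion puts the seventh (Eb) in the bass, with the remaining tones above: Eb, Fb, Ab, Cb.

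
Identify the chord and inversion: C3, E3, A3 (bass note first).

The pitch classes C, E, A arrange in thirds as A–C–E: an A minor triad.
C is the third of A minor; third in the bass means first inversion (figured bass 6).

A minor, first inversion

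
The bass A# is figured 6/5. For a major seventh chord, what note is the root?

The figures 6/5 mean the third of the chord is in the bass. If A# is the third of a major seventh chord, the root is F# (chord tones F#–A#–C#–E#).

F#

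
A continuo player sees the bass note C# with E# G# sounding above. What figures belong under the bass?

The notes C#, E#, G# stack in thirds as C#–E#–G# — a C# major triad. The bass C# is the root, so this is root position: figured 5/3.

5/3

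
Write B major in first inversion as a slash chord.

First inversion of B major has the third (D#) in the bass. As a slash chord: Bmaj/D#.

Bmaj/D#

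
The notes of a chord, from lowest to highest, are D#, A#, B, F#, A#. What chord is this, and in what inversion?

The pitch classes D#, A#, B, F# arrange in thirds as B–D#–F#–A#: a B major seventh chord.
D# is the third of B major seventh; third in the bass means first inversion (figured bass 6/5).

B major seventh, first inversion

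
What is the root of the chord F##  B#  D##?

B#

F##, B#, D## are the tones of a B# major triad (B#–D##–F##), making B# the root.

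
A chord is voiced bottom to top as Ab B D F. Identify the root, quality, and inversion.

B diminished seventh, third inversion

The pitch classes Ab, B, D, F arrange in thirds as B–D–F–Ab: a B diminished seventh chord.
The lowest note is Ab, the seventh of the chord, so this is third inversion (figured bass 4/2).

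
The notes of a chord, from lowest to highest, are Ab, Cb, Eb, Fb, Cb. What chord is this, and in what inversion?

The pitch classes Ab, Cb, Eb, Fb arrange in thirds as Fb–Ab–Cb–Eb: an Fb major seventh chord.
With the third (Ab) in the bass, the chord is in first inversion (figured bass 6/5).

Fb major seventh, first inversion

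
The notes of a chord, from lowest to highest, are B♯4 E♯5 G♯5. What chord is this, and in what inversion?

E# minor, second inversion

Reducing to letter names: B#, E#, G#. These stack in thirds as E#–G#–B# — an E# minor triad.
With the fifth (B#) in the bass, the chord is in second inversion (figured bass 6/4).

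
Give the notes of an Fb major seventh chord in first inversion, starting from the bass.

Ab, Cb, Eb, Fb

Fb major seventh is Fb–Ab–Cb–Eb. First inversion puts the third (Ab) in the bass, with the remaining tones above: Ab, Cb, Eb, Fb.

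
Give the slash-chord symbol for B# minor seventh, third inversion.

B#m7/A#

Third inversion of B# minor seventh has the seventh (A#) in the bass. As a slash chord: B#m7/A#.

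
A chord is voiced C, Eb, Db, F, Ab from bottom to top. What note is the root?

Reordering C, Eb, Db, F, Ab into stacked thirds gives Db–F–Ab–C–Eb; the bottom of that stack, Db, is the root.

Db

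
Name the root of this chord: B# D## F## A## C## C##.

B#

The distinct letter names are B#, D##, F##, A##, C##. Arranged as a stack of thirds they read B#–D##–F##–A##–C##, so B# is the root (a B# major ninth chord).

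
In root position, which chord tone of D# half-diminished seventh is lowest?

D# half-diminished seventh is D#–F#–A–C#. Root position places the root in the bass: D#.

D#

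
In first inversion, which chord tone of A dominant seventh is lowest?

C#

A dominant seventh is A–C#–E–G. First inversion places the third in the bass: C#.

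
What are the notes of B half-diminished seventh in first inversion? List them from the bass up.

D, F, A, B

B half-diminished seventh is B–D–F–A. First inversion puts the third (D) in the bass, with the remaining tones above: D, F, A, B.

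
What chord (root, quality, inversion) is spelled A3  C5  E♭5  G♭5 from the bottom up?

Reducing to letter names: A, C, Eb, Gb. These stack in thirds as A–C–Eb–Gb — an A diminished seventh chord.
The lowest note is A, the root of the chord, so this is root position (figured bass 7).

A diminished seventh, root position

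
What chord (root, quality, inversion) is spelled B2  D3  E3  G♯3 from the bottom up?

E dominant seventh, second inversion

The pitch classes B, D, E, G# arrange in thirds as E–G#–B–D: an E dominant seventh chord.
The lowest note is B, the fifth of the chord, so this is second inversion (figured bass 4/3).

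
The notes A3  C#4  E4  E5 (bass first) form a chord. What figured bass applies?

5/3

The notes A, C#, E stack in thirds as A–C#–E — an A major triad. The bass A is the root, so this is root position: figured 5/3.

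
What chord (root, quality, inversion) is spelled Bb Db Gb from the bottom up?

The distinct note names are Bb, Db, Gb. Stacked in thirds they read Gb–Bb–Db, which is a major triad on Gb.
The lowest note is Bb, the third of the chord, so this is first inversion (figured bass 6).

Gb major, first inversion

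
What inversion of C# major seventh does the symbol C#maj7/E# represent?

C#maj7/E# means C# major seventh with E# in the bass. E# is the third of C# major seventh (C#–E#–G#–B#), so this is first inversion.

first inversion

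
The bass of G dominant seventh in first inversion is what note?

In first inversion the third is lowest. For G dominant seventh (G–B–D–F) that is B.

B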